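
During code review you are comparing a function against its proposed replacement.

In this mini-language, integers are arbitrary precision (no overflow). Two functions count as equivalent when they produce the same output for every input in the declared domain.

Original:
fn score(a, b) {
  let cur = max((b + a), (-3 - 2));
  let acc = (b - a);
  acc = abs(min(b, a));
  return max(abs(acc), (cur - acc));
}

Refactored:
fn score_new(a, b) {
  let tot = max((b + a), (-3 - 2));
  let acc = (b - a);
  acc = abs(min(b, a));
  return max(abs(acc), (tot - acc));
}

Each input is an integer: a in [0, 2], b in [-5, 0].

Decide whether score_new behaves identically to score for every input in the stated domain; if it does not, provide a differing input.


The two are interchangeable: local variable names differ, and every declared input agrees.
As a probe, take a=2, b=-4: score runs cur becomes -2; next acc becomes -6; next acc becomes 4; next final value 4; score_new runs tot becomes -2; next acc becomes -6; next acc becomes 4; next final value 4; both end at 4.
Checked all 18 inputs in the declared domain: the outputs agree on every one.
verdict: equivalent


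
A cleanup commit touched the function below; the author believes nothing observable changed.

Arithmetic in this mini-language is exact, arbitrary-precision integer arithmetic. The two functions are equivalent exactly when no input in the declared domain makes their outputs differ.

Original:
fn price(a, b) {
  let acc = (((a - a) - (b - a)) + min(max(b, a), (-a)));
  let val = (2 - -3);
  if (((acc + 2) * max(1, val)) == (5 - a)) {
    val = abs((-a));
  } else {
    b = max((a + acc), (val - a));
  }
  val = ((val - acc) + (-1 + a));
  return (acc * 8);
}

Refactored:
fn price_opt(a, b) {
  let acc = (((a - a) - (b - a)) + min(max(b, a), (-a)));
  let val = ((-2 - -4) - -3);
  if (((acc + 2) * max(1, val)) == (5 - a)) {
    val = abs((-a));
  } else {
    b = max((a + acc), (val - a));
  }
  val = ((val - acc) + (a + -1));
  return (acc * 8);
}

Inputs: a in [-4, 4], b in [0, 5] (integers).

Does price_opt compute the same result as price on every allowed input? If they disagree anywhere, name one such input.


Equivalent — the differences include constant usage differs; arithmetic usage differs, yet no declared input distinguishes the two.
As a probe, take a=-2, b=0: price runs acc = -2; val = 5; (((acc + 2) * max(1, val)) == (5 - a)) -> false; b = 7; val = 4; return -16; price_opt runs acc = -2; val = 5; (((acc + 2) * max(1, val)) == (5 - a)) -> false; b = 7; val = 4; return -16; both end at -16.
Checked all 54 inputs in the declared domain: the outputs agree on every one.
verdict: equivalent


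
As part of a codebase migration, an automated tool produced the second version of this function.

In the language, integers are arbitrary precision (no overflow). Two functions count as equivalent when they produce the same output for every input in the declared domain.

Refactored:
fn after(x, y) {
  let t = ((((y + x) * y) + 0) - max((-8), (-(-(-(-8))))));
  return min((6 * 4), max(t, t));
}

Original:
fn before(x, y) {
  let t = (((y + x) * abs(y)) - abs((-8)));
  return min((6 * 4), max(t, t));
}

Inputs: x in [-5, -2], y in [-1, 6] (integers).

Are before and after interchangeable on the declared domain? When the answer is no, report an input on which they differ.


Take x=-5, y=-1.
before: t becomes -14; next final value -14
after: t becomes -2; next final value -2
-14 != -2, so the rewrite changes behavior.
verdict: not equivalent; witness: x=-5, y=-1


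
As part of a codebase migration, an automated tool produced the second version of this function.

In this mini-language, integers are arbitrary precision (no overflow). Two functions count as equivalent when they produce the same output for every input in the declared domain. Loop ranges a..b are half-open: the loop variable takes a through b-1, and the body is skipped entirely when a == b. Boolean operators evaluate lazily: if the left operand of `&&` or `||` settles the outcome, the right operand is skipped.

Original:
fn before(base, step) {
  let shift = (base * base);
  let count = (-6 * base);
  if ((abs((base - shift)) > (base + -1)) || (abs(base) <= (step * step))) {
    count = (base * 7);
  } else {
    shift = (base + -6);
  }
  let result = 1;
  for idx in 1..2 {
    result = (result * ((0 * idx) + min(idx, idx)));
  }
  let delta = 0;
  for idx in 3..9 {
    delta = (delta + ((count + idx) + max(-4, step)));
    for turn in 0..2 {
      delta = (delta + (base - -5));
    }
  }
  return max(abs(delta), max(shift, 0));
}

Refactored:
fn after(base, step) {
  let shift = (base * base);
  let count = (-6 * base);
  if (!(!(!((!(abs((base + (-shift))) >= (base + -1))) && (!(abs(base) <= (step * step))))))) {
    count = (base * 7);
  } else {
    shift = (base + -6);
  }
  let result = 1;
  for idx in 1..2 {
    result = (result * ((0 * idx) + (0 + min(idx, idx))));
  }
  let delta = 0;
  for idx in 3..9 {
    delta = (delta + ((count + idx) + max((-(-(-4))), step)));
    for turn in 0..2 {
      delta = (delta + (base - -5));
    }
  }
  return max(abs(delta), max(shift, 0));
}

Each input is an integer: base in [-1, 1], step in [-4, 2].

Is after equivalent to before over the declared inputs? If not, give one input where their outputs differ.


Not equivalent: base=1, step=0 separates them (69 vs 147).
before: shift=1, then count=-6, then ((abs((base - shift)) > (base + -1)) || (abs(base) <= (step * step))) is false, then shift=-5, then result=1, then (idx=1), then result=1, then delta=0, then (idx=3), then delta=-3, then (turn=0), then delta=3, then (turn=1), then delta=9, then (idx=4), then delta=7, then (turn=0), then delta=13, then (turn=1), then delta=19, then (idx=5), then delta=18, then (turn=0), then delta=24, then (turn=1), then delta=30, then (idx=6), then delta=30, then (turn=0), then delta=36, then (turn=1), then delta=42, then (idx=7), then delta=43, then (turn=0), then delta=49, then (turn=1), then delta=55, then (idx=8), then delta=57, then (turn=0), then delta=63, then (turn=1), then delta=69, then returns 69
after: shift=1, then count=-6, then (!(!(!((!(abs((base + (-shift))) >= (base + -1))) && (!(abs(base) <= (step * step))))))) is true, then count=7, then result=1, then (idx=1), then result=1, then delta=0, then (idx=3), then delta=10, then (turn=0), then delta=16, then (turn=1), then delta=22, then (idx=4), then delta=33, then (turn=0), then delta=39, then (turn=1), then delta=45, then (idx=5), then delta=57, then (turn=0), then delta=63, then (turn=1), then delta=69, then (idx=6), then delta=82, then (turn=0), then delta=88, then (turn=1), then delta=94, then (idx=7), then delta=108, then (turn=0), then delta=114, then (turn=1), then delta=120, then (idx=8), then delta=135, then (turn=0), then delta=141, then (turn=1), then delta=147, then returns 147
verdict: not equivalent; witness: base=1, step=0


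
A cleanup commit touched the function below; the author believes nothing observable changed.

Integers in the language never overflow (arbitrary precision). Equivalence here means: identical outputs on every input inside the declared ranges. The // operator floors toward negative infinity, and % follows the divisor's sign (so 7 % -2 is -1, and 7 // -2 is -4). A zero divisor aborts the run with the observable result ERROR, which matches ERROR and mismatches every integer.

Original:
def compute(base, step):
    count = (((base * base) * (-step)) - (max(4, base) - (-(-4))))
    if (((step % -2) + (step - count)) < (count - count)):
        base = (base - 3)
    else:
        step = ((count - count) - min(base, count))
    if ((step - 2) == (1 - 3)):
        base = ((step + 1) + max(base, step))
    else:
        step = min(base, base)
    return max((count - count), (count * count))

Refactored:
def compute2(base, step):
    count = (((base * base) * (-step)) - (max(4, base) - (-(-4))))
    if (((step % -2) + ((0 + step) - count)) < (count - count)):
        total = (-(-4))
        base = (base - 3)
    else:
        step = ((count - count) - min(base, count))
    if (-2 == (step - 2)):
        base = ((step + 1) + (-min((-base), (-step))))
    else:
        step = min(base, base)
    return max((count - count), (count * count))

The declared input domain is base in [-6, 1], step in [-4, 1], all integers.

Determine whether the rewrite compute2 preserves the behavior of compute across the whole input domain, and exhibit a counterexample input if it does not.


Equivalent — the differences include min/max/abs usage differs, constant usage differs, arithmetic usage differs, statement counts differ, local variable names differ, yet no declared input distinguishes the two.
As a probe, take base=-3, step=-3: compute runs count=27, then (((step % -2) + (step - count)) < (count - count)) is true, then base=-6, then ((step - 2) == (1 - 3)) is false, then step=-6, then returns 729; compute2 runs count=27, then (((step % -2) + ((0 + step) - count)) < (count - count)) is true, then total=4, then base=-6, then (-2 == (step - 2)) is false, then step=-6, then returns 729; both end at 729.
Across all 48 domain points the two functions coincide.
verdict: equivalent


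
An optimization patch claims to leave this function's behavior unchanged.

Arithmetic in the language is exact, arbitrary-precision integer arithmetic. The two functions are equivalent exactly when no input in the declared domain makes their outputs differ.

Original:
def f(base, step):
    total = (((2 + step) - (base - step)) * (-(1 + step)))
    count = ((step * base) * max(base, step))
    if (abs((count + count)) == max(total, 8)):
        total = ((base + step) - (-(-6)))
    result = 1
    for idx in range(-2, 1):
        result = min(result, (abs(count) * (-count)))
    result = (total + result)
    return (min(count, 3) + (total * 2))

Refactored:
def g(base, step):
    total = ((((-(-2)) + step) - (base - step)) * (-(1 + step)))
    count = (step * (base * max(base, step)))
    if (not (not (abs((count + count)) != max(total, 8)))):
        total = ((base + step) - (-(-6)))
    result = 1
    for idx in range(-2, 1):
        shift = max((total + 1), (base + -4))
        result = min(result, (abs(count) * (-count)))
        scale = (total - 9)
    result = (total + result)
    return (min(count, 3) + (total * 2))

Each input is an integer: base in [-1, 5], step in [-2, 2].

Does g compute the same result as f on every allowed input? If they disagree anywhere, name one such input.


At base=-1, step=-2: f gives -4, g gives -20.
verdict: not equivalent; witness: base=-1, step=-2


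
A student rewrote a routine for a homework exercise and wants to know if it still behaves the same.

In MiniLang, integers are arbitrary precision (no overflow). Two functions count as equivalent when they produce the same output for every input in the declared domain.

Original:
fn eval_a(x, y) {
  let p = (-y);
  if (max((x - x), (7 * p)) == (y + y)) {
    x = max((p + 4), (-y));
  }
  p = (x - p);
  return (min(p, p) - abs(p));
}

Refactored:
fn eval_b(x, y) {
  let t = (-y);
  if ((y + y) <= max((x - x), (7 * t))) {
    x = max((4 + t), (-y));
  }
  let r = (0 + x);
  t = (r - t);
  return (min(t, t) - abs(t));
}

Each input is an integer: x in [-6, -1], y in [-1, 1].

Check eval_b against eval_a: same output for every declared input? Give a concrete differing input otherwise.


These are not equivalent — on x=-6, y=-1 the outputs split (-14 vs 0).
eval_a: p := 1 | (max((x - x), (7 * p)) == (y + y)): false | p := -7 | result -14
eval_b: t := 1 | ((y + y) <= max((x - x), (7 * t))): true | x := 5 | r := 5 | t := 4 | result 0
verdict: not equivalent; witness: x=-6, y=-1


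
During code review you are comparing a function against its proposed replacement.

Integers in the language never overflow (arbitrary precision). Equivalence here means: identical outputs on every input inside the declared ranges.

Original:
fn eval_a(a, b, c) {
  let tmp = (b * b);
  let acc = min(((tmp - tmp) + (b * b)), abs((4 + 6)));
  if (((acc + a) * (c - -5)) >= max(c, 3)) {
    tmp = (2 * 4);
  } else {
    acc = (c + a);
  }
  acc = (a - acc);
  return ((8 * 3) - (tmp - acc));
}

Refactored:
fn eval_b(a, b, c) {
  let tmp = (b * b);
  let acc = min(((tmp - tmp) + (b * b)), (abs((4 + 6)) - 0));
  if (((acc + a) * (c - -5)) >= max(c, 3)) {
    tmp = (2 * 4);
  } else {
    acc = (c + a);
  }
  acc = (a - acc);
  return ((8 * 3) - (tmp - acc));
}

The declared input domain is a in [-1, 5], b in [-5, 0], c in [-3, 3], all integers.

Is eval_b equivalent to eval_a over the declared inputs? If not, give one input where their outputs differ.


The two versions differ — the changes include constant usage differs, arithmetic usage differs.
Tracing a=3, b=-1, c=2: eval_a: tmp := 1 | acc := 1 | (((acc + a) * (c - -5)) >= max(c, 3)): true | tmp := 8 | acc := 2 | result 18 | eval_b: tmp := 1 | acc := 1 | (((acc + a) * (c - -5)) >= max(c, 3)): true | tmp := 8 | acc := 2 | result 18 — matching result 18.
Every one of the 294 inputs gives matching results.
verdict: equivalent


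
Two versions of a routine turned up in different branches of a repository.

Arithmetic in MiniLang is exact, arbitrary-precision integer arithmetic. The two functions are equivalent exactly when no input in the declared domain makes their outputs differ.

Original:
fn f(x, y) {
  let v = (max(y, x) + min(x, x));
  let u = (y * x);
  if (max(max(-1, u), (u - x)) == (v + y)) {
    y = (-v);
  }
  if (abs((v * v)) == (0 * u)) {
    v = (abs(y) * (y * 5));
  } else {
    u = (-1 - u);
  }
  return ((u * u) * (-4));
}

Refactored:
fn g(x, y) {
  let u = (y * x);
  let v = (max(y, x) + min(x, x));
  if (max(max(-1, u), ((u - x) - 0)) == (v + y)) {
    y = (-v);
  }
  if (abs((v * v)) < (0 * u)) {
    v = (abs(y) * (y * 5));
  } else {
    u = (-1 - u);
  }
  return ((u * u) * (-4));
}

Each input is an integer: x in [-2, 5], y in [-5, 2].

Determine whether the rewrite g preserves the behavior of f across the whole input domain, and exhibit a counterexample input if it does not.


Take x=-2, y=2.
f: v becomes 0; next u becomes -4; next (max(max(-1, u), (u - x)) == (v + y)) evaluates to false; next (abs((v * v)) == (0 * u)) evaluates to true; next v becomes 20; next final value -64
g: u becomes -4; next v becomes 0; next (max(max(-1, u), ((u - x) - 0)) == (v + y)) evaluates to false; next (abs((v * v)) < (0 * u)) evaluates to false; next u becomes 3; next final value -36
-64 against -36: the behavior changed.
verdict: not equivalent; witness: x=-2, y=2


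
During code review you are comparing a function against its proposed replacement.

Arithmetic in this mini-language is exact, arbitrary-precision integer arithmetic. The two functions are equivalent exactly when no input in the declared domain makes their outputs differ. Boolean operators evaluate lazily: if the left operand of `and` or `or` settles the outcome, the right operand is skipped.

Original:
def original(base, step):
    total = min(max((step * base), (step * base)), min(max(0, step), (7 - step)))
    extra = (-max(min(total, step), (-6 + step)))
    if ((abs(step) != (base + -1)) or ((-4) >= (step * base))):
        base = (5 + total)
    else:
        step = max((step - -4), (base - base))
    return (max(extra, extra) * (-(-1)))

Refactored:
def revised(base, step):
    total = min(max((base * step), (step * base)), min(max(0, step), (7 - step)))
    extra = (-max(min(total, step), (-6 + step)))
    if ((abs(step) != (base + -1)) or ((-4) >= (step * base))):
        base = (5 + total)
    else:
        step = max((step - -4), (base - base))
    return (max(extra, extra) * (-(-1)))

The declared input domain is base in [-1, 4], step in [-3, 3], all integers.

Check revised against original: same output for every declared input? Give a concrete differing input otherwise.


Behavior is preserved: although same computation, different form, the outputs never diverge.
Tracing base=1, step=-3: original: total=-3, then extra=3, then ((abs(step) != (base + -1)) or ((-4) >= (step * base))) is true, then base=2, then returns 3 | revised: total=-3, then extra=3, then ((abs(step) != (base + -1)) or ((-4) >= (step * base))) is true, then base=2, then returns 3 — matching result 3.
Every one of the 42 inputs gives matching results.
verdict: equivalent


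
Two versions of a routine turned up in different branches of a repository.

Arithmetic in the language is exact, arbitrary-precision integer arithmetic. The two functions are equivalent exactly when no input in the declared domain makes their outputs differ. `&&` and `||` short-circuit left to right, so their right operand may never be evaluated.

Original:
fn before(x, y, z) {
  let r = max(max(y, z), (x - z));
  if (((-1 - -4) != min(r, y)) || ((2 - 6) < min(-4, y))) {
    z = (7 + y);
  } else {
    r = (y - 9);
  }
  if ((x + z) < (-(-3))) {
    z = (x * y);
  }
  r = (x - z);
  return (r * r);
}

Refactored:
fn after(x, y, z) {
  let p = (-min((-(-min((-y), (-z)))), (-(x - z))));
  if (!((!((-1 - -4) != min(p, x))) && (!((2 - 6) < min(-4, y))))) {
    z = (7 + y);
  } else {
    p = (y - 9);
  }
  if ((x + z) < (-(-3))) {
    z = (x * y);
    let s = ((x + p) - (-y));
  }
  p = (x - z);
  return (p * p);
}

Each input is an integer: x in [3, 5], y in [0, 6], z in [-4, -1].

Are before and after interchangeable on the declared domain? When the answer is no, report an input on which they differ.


Consider the input x=3, y=0, z=-4.
before: r := 7 | (((-1 - -4) != min(r, y)) || ((2 - 6) < min(-4, y))): true | z := 7 | ((x + z) < (-(-3))): false | r := -4 | result 16
after: p := 7 | (!((!((-1 - -4) != min(p, x))) && (!((2 - 6) < min(-4, y))))): false | p := -9 | ((x + z) < (-(-3))): true | z := 0 | s := -6 | p := 3 | result 9
16 != 9, so the rewrite changes behavior.
verdict: not equivalent; witness: x=3, y=0, z=-4


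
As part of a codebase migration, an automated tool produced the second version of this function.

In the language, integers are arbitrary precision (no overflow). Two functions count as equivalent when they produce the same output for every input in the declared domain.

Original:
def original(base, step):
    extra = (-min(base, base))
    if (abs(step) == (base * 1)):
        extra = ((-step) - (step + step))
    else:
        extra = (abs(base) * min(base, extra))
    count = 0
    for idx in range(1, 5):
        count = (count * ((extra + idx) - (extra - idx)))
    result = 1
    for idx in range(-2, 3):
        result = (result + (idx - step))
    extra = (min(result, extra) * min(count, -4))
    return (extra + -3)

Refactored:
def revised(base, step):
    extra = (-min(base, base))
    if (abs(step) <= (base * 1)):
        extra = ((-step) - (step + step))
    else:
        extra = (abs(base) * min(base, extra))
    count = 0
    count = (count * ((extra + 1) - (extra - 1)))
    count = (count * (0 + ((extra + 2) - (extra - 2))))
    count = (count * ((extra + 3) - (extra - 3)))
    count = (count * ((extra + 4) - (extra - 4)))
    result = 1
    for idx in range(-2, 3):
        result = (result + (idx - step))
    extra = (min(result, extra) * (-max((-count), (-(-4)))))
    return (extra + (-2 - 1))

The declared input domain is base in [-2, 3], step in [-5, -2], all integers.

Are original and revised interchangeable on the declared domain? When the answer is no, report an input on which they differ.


Try base=3, step=-2.
original: extra=-3, then (abs(step) == (base * 1)) is false, then extra=-9, then count=0, then (idx=1), then count=0, then (idx=2), then count=0, then (idx=3), then count=0, then (idx=4), then count=0, then result=1, then (idx=-2), then result=1, then (idx=-1), then result=2, then (idx=0), then result=4, then (idx=1), then result=7, then (idx=2), then result=11, then extra=36, then returns 33
revised: extra=-3, then (abs(step) <= (base * 1)) is true, then extra=6, then count=0, then count=0, then count=0, then count=0, then count=0, then result=1, then (idx=-2), then result=1, then (idx=-1), then result=2, then (idx=0), then result=4, then (idx=1), then result=7, then (idx=2), then result=11, then extra=-24, then returns -27
33 and -27 differ, so these are not the same function on this domain.
verdict: not equivalent; witness: base=3, step=-2


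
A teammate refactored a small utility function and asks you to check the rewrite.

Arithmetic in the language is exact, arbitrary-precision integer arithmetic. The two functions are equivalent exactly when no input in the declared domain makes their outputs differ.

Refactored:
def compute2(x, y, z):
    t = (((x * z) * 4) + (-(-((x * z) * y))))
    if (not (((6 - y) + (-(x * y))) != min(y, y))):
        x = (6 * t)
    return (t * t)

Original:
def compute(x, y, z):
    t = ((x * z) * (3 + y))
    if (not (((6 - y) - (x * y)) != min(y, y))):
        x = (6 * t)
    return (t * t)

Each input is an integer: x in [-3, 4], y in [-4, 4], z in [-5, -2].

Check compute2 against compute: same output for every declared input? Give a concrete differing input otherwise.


The rewrite breaks on x=-3, y=-4, z=-5, where the results are 225 and 0.
compute: t := -15 | (not (((6 - y) - (x * y)) != min(y, y))): false | result 225
compute2: t := 0 | (not (((6 - y) + (-(x * y))) != min(y, y))): false | result 0
verdict: not equivalent; witness: x=-3, y=-4, z=-5


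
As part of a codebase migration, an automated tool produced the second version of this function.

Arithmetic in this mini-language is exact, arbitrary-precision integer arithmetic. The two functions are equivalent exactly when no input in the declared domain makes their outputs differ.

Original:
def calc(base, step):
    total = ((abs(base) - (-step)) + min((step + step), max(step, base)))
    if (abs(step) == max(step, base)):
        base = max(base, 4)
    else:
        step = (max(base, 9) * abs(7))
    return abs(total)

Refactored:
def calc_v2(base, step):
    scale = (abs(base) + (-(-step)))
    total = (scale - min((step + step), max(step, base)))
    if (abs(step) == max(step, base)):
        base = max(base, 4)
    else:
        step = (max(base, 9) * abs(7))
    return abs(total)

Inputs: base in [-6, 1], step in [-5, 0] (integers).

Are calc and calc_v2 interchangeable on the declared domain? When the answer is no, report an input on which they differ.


Take base=-6, step=-5.
calc: total := -9 | (abs(step) == max(step, base)): false | step := 63 | result 9
calc_v2: scale := 1 | total := 11 | (abs(step) == max(step, base)): false | step := 63 | result 11
9 != 11, so the rewrite changes behavior.
verdict: not equivalent; witness: base=-6, step=-5


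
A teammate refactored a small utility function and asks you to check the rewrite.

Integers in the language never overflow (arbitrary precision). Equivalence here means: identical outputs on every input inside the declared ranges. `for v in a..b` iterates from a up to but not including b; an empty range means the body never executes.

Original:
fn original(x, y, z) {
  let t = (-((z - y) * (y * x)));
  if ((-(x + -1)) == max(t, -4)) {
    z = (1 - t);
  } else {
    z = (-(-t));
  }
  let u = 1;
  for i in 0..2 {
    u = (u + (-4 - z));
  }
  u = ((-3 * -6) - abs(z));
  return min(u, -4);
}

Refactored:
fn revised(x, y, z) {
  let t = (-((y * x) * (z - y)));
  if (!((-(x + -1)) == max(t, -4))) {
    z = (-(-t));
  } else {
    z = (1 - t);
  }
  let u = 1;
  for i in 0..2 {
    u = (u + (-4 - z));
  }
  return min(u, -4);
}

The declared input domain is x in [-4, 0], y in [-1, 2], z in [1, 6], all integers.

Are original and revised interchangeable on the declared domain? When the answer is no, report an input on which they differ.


There is a counterexample at x=-4, y=-1, z=5: -6 on one side, -4 on the other.
original: t = -24; ((-(x + -1)) == max(t, -4)) -> false; z = -24; u = 1; [i=0]; u = 21; [i=1]; u = 41; u = -6; return -6
revised: t = -24; (!((-(x + -1)) == max(t, -4))) -> true; z = -24; u = 1; [i=0]; u = 21; [i=1]; u = 41; return -4
verdict: not equivalent; witness: x=-4, y=-1, z=5


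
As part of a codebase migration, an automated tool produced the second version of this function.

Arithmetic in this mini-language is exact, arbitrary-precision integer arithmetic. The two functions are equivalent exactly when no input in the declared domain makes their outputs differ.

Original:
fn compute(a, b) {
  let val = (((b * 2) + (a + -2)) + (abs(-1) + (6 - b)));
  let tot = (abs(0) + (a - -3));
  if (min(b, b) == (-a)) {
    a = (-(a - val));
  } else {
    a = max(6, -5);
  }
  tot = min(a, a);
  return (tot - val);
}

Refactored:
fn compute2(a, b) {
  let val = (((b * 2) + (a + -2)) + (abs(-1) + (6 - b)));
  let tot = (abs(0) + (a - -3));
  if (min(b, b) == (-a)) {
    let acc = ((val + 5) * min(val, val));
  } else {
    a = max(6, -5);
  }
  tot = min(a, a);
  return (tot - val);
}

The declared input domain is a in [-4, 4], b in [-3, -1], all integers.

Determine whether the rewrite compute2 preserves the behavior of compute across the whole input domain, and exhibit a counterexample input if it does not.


Consider the input a=1, b=-1.
compute: val becomes 5; next tot becomes 4; next (min(b, b) == (-a)) evaluates to true; next a becomes 4; next tot becomes 4; next final value -1
compute2: val becomes 5; next tot becomes 4; next (min(b, b) == (-a)) evaluates to true; next acc becomes 50; next tot becomes 1; next final value -4
-1 vs -4 — the two versions disagree here.
verdict: not equivalent; witness: a=1, b=-1


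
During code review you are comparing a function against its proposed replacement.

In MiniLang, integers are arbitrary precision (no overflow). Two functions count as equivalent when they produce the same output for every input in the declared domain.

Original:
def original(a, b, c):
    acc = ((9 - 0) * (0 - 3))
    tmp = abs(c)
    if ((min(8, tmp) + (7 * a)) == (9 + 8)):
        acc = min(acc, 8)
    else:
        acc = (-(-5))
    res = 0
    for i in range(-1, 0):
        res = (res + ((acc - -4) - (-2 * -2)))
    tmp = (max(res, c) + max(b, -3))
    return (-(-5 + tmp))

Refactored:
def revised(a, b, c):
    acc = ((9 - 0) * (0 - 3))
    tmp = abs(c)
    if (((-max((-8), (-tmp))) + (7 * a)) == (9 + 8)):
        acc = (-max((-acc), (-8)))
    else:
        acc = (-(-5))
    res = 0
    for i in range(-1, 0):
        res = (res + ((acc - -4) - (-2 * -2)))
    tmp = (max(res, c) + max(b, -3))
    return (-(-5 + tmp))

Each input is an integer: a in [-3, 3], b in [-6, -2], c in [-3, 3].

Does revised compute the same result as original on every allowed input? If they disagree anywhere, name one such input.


Side by side, the visible changes include: min/max/abs usage differs.
One worked example (a=1, b=-4, c=-1) — original: acc becomes -27; next tmp becomes 1; next ((min(8, tmp) + (7 * a)) == (9 + 8)) evaluates to false; next acc becomes 5; next res becomes 0; next at i=-1:; next res becomes 5; next tmp becomes 2; next final value 3; revised: acc becomes -27; next tmp becomes 1; next (((-max((-8), (-tmp))) + (7 * a)) == (9 + 8)) evaluates to false; next acc becomes 5; next res becomes 0; next at i=-1:; next res becomes 5; next tmp becomes 2; next final value 3; agreement on 3.
Every one of the 245 inputs gives matching results.
verdict: equivalent


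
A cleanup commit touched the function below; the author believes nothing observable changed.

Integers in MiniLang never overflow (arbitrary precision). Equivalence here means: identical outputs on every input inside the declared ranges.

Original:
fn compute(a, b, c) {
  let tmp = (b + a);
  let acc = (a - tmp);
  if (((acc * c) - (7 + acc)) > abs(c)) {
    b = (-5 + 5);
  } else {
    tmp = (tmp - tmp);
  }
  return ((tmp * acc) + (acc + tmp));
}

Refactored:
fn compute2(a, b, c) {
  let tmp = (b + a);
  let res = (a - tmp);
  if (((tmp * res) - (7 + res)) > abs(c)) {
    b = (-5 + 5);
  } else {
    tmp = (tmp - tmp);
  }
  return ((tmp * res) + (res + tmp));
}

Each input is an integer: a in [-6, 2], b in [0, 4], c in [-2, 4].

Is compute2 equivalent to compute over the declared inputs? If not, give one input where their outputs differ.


There is a counterexample at a=-6, b=2, c=-2: -2 on one side, 2 on the other.
compute: tmp := -4 | acc := -2 | (((acc * c) - (7 + acc)) > abs(c)): false | tmp := 0 | result -2
compute2: tmp := -4 | res := -2 | (((tmp * res) - (7 + res)) > abs(c)): true | b := 0 | result 2
verdict: not equivalent; witness: a=-6, b=2, c=-2


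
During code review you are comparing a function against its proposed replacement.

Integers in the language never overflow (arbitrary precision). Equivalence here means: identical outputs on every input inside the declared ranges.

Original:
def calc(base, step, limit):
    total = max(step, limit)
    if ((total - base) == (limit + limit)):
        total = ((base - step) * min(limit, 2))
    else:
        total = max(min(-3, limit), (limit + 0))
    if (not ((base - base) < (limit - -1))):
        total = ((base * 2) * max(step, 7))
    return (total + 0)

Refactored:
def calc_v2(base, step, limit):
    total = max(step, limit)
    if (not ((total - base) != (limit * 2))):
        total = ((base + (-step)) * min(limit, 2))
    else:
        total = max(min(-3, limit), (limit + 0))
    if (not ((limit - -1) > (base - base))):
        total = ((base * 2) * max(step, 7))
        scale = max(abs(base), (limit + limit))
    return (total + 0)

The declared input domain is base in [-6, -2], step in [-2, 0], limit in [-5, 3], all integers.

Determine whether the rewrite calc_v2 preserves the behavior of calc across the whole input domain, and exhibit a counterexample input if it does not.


Comparing the listings, the differences include: min/max/abs usage differs, plus arithmetic usage differs, plus local variable names differ, plus statement counts differ, plus constant usage differs, plus comparison usage differs, plus boolean connective usage differs.
Spot check at base=-2, step=0, limit=0 — calc: total becomes 0; next ((total - base) == (limit + limit)) evaluates to false; next total becomes 0; next (not ((base - base) < (limit - -1))) evaluates to false; next final value 0. calc_v2: total becomes 0; next (not ((total - base) != (limit * 2))) evaluates to false; next total becomes 0; next (not ((limit - -1) > (base - base))) evaluates to false; next final value 0. Both give 0.
An exhaustive pass over the 135 declared inputs shows identical outputs.
verdict: equivalent


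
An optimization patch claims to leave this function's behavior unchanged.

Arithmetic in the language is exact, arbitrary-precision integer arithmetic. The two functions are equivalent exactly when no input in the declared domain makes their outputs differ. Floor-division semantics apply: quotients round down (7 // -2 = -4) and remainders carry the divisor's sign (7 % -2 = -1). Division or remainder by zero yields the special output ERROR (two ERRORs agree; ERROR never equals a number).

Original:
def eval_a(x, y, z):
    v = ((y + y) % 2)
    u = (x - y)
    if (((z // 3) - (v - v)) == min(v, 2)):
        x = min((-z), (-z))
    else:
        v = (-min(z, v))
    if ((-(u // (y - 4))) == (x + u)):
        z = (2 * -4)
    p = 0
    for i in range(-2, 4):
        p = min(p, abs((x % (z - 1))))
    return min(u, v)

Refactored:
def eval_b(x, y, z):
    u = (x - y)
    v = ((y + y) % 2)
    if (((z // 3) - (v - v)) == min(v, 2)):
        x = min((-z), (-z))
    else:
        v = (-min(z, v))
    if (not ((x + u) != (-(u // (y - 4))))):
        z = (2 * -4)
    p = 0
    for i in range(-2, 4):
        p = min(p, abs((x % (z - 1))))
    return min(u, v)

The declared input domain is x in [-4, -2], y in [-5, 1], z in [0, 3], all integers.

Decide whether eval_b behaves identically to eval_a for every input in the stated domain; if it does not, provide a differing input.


The two are interchangeable: boolean connective usage differs; comparison usage differs, and every declared input agrees.
Spot check at x=-2, y=-5, z=2 — eval_a: v=0, then u=3, then (((z // 3) - (v - v)) == min(v, 2)) is true, then x=-2, then ((-(u // (y - 4))) == (x + u)) is true, then z=-8, then p=0, then (i=-2), then p=0, then (i=-1), then p=0, then (i=0), then p=0, then (i=1), then p=0, then (i=2), then p=0, then (i=3), then p=0, then returns 0. eval_b: u=3, then v=0, then (((z // 3) - (v - v)) == min(v, 2)) is true, then x=-2, then (not ((x + u) != (-(u // (y - 4))))) is true, then z=-8, then p=0, then (i=-2), then p=0, then (i=-1), then p=0, then (i=0), then p=0, then (i=1), then p=0, then (i=2), then p=0, then (i=3), then p=0, then returns 0. Both give 0.
An exhaustive pass over the 84 declared inputs shows identical outputs.
verdict: equivalent


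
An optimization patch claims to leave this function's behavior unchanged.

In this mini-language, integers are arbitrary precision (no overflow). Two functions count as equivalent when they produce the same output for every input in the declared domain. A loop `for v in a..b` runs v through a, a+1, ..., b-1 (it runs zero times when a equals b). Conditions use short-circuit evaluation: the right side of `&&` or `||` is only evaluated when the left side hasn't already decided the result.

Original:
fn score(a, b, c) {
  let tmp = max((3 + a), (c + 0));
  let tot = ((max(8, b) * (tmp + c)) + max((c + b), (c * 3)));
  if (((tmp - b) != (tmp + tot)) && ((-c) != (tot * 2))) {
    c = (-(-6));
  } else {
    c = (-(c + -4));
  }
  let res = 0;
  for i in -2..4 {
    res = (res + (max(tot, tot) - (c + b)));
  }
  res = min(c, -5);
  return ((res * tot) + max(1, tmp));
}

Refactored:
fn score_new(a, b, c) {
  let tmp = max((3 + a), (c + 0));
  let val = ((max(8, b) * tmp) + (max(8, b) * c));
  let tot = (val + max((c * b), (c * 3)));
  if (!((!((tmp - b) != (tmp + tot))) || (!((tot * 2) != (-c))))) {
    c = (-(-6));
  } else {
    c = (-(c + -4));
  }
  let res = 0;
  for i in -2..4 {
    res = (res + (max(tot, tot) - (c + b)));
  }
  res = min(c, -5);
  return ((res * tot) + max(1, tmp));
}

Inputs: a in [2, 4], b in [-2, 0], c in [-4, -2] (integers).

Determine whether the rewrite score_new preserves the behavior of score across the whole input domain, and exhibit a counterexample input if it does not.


These are not equivalent — on a=2, b=-2, c=-4 the outputs split (-5 vs -75).
score: tmp := 5 | tot := 2 | (((tmp - b) != (tmp + tot)) && ((-c) != (tot * 2))): false | c := 8 | res := 0 | iter i=-2: | res := -4 | iter i=-1: | res := -8 | iter i=0: | res := -12 | iter i=1: | res := -16 | iter i=2: | res := -20 | iter i=3: | res := -24 | res := -5 | result -5
score_new: tmp := 5 | val := 8 | tot := 16 | (!((!((tmp - b) != (tmp + tot))) || (!((tot * 2) != (-c))))): true | c := 6 | res := 0 | iter i=-2: | res := 12 | iter i=-1: | res := 24 | iter i=0: | res := 36 | iter i=1: | res := 48 | iter i=2: | res := 60 | iter i=3: | res := 72 | res := -5 | result -75
verdict: not equivalent; witness: a=2, b=-2, c=-4


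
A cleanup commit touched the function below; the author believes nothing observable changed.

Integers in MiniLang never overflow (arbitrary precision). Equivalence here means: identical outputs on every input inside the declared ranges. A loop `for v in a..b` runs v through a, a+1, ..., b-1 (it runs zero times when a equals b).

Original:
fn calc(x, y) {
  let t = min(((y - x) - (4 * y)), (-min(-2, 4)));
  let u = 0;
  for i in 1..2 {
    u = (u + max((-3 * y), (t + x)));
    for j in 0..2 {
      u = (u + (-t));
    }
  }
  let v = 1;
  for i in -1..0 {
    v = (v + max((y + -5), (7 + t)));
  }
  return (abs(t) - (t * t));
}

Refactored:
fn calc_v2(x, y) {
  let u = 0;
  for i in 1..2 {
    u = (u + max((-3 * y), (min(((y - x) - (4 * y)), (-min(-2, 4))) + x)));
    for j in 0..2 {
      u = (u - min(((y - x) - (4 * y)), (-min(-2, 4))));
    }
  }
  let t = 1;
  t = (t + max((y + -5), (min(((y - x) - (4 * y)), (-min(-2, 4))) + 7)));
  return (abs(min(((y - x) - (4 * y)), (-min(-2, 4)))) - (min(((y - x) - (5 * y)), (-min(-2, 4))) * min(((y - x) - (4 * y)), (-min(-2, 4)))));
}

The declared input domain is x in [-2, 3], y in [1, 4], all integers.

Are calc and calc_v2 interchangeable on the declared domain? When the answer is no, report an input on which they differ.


The rewrite breaks on x=-2, y=1, where the results are 0 and -1.
calc: t becomes -1; next u becomes 0; next at i=1:; next u becomes -3; next at j=0:; next u becomes -2; next at j=1:; next u becomes -1; next v becomes 1; next at i=-1:; next v becomes 7; next final value 0
calc_v2: u becomes 0; next at i=1:; next u becomes -3; next at j=0:; next u becomes -2; next at j=1:; next u becomes -1; next t becomes 1; next t becomes 7; next final value -1
verdict: not equivalent; witness: x=-2, y=1


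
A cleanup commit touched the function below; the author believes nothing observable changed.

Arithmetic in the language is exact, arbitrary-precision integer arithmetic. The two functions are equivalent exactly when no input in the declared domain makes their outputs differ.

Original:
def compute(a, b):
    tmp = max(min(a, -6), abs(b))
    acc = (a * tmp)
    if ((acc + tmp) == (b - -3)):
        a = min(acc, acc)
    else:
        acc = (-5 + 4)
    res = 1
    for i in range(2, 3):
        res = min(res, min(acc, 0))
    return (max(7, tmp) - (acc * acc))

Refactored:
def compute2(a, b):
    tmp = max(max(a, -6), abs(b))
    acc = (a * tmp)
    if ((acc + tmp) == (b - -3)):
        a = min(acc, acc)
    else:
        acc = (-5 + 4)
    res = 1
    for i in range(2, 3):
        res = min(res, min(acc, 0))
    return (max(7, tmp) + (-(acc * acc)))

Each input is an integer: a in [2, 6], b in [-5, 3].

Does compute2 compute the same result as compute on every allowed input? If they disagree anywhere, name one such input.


Run the pair on a=3, b=1.
compute: tmp becomes 1; next acc becomes 3; next ((acc + tmp) == (b - -3)) evaluates to true; next a becomes 3; next res becomes 1; next at i=2:; next res becomes 0; next final value -2
compute2: tmp becomes 3; next acc becomes 9; next ((acc + tmp) == (b - -3)) evaluates to false; next acc becomes -1; next res becomes 1; next at i=2:; next res becomes -1; next final value 6
-2 against 6: the behavior changed.
verdict: not equivalent; witness: a=3, b=1


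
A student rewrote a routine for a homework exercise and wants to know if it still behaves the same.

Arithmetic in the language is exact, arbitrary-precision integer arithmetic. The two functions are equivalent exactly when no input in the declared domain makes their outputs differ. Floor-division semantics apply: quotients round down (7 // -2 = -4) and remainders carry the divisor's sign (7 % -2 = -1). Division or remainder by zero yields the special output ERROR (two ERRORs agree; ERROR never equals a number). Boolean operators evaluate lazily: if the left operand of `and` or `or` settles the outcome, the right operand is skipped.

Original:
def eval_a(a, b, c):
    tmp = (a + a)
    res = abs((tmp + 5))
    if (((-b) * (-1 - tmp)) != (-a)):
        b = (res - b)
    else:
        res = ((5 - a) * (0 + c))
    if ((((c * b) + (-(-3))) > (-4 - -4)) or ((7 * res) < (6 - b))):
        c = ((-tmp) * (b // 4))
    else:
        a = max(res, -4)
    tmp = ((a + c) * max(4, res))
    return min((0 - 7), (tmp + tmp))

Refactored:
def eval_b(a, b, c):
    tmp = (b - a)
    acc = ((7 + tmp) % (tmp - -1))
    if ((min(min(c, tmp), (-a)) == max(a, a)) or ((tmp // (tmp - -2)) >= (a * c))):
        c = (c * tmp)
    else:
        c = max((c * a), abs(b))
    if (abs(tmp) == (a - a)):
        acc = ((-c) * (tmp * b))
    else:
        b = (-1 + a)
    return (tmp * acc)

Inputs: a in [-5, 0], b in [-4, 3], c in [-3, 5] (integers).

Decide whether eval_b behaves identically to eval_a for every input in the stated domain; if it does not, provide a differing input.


There is a counterexample at a=-5, b=-4, c=-3: -7 on one side, 0 on the other.
eval_a: tmp = -10; res = 5; (((-b) * (-1 - tmp)) != (-a)) -> true; b = 9; ((((c * b) + (-(-3))) > (-4 - -4)) or ((7 * res) < (6 - b))) -> false; a = 5; tmp = 10; return -7
eval_b: tmp = 1; acc = 0; ((min(min(c, tmp), (-a)) == max(a, a)) or ((tmp // (tmp - -2)) >= (a * c))) -> false; c = 15; (abs(tmp) == (a - a)) -> false; b = -6; return 0
verdict: not equivalent; witness: a=-5, b=-4, c=-3


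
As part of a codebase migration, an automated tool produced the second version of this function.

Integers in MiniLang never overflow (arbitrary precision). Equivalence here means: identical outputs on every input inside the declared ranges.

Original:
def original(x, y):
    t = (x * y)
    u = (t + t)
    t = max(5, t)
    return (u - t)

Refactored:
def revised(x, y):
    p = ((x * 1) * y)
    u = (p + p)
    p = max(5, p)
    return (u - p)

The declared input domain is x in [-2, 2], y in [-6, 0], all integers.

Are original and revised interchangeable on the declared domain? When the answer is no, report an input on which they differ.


This is a faithful refactor — constant usage differs, arithmetic usage differs, local variable names differ, but the computed results match everywhere.
As a probe, take x=-2, y=-5: original runs t = 10; u = 20; t = 10; return 10; revised runs p = 10; u = 20; p = 10; return 10; both end at 10.
Across all 35 domain points the two functions coincide.
verdict: equivalent
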